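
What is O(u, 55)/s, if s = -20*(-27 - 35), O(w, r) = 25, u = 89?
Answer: 5/248 ≈ 0.020161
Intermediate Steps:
s = 1240 (s = -20*(-62) = 1240)
O(u, 55)/s = 25/1240 = 25*(1/1240) = 5/248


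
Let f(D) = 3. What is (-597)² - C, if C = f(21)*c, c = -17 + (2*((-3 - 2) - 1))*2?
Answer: 356532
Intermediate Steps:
c = -41 (c = -17 + (2*(-5 - 1))*2 = -17 + (2*(-6))*2 = -17 - 12*2 = -17 - 24 = -41)
C = -123 (C = 3*(-41) = -123)
(-597)² - C = (-597)² - 1*(-123) = 356409 + 123 = 356532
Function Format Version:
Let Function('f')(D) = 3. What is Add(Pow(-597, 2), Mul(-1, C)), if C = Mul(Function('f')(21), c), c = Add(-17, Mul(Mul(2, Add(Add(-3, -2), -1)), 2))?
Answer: 356532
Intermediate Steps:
c = -41 (c = Add(-17, Mul(Mul(2, Add(-5, -1)), 2)) = Add(-17, Mul(Mul(2, -6), 2)) = Add(-17, Mul(-12, 2)) = Add(-17, -24) = -41)
C = -123 (C = Mul(3, -41) = -123)
Add(Pow(-597, 2), Mul(-1, C)) = Add(Pow(-597, 2), Mul(-1, -123)) = Add(356409, 123) = 356532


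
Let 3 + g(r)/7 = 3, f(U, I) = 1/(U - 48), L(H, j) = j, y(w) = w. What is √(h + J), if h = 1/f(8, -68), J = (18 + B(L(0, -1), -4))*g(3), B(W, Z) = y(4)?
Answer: 2*I*√10 ≈ 6.3246*I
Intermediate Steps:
B(W, Z) = 4
f(U, I) = 1/(-48 + U)
g(r) = 0 (g(r) = -21 + 7*3 = -21 + 21 = 0)
J = 0 (J = (18 + 4)*0 = 22*0 = 0)
h = -40 (h = 1/(1/(-48 + 8)) = 1/(1/(-40)) = 1/(-1/40) = -40)
√(h + J) = √(-40 + 0) = √(-40) = 2*I*√10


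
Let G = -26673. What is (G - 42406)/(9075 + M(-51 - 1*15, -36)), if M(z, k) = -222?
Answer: -69079/8853 ≈ -7.8029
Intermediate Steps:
(G - 42406)/(9075 + M(-51 - 1*15, -36)) = (-26673 - 42406)/(9075 - 222) = -69079/8853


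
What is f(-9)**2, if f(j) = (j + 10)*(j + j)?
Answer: 324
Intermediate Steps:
f(j) = 2*j*(10 + j) (f(j) = (10 + j)*(2*j) = 2*j*(10 + j))
f(-9)**2 = (2*(-9)*(10 - 9))**2 = (2*(-9)*1)**2 = (-18)**2 = 324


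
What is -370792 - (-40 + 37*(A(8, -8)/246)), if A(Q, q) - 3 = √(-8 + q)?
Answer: -30401701/82 - 74*I/123 ≈ -3.7075e+5 - 0.60163*I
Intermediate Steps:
A(Q, q) = 3 + √(-8 + q)
-370792 - (-40 + 37*(A(8, -8)/246)) = -370792 - (-40 + 37*((3 + √(-8 - 8))/246)) = -370792 - (-40 + 37*((3 + √(-16))*(1/246))) = -370792 - (-40 + 37*((3 + 4*I)*(1/246))) = -370792 - (-40 + 37*(1/82 + 2*I/123)) = -370792 - (-40 + (37/82 + 74*I/123)) = -370792 - (-3243/82 + 74*I/123) = -370792 + (3243/82 - 74*I/123) = -30401701/82 - 74*I/123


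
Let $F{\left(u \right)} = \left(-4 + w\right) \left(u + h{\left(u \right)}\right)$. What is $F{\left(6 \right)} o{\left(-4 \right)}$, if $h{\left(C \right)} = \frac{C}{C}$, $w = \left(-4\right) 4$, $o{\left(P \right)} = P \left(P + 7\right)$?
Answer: $1680$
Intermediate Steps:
$o{\left(P \right)} = P \left(7 + P\right)$
$w = -16$
$h{\left(C \right)} = 1$
$F{\left(u \right)} = -20 - 20 u$ ($F{\left(u \right)} = \left(-4 - 16\right) \left(u + 1\right) = - 20 \left(1 + u\right) = -20 - 20 u$)
$F{\left(6 \right)} o{\left(-4 \right)} = \left(-20 - 120\right) \left(- 4 \left(7 - 4\right)\right) = \left(-20 - 120\right) \left(\left(-4\right) 3\right) = \left(-140\right) \left(-12\right) = 1680$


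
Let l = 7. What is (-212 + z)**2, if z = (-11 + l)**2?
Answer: 38416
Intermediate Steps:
z = 16 (z = (-11 + 7)**2 = (-4)**2 = 16)
(-212 + z)**2 = (-212 + 16)**2 = (-196)**2 = 38416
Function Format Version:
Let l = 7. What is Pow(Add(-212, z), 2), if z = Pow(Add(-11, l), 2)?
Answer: 38416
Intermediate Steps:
z = 16 (z = Pow(Add(-11, 7), 2) = Pow(-4, 2) = 16)
Pow(Add(-212, z), 2) = Pow(Add(-212, 16), 2) = Pow(-196, 2) = 38416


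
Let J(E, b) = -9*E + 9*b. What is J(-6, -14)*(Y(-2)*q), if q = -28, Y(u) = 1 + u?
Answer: -2016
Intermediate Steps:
J(-6, -14)*(Y(-2)*q) = (-9*(-6) + 9*(-14))*((1 - 2)*(-28)) = (54 - 126)*(-1*(-28)) = -72*28 = -2016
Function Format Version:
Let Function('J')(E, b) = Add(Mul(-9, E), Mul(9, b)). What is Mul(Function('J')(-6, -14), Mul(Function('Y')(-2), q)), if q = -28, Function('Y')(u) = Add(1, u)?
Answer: -2016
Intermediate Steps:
Mul(Function('J')(-6, -14), Mul(Function('Y')(-2), q)) = Mul(Add(Mul(-9, -6), Mul(9, -14)), Mul(Add(1, -2), -28)) = Mul(Add(54, -126), Mul(-1, -28)) = Mul(-72, 28) = -2016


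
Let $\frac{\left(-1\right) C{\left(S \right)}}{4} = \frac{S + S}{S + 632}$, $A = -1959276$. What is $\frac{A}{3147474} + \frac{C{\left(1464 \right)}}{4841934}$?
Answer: $- \frac{3138277902532}{5041469293151} \approx -0.62249$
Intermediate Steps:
$C{\left(S \right)} = - \frac{8 S}{632 + S}$ ($C{\left(S \right)} = - 4 \frac{S + S}{S + 632} = - 4 \frac{2 S}{632 + S} = - \frac{8 S}{632 + S}$)
$\frac{A}{3147474} + \frac{C{\left(1464 \right)}}{4841934} = - \frac{1959276}{3147474} + \frac{\left(-8\right) 1464 \frac{1}{632 + 1464}}{4841934} = \left(-1959276\right) \frac{1}{3147474} + \left(-8\right) 1464 \cdot \frac{1}{2096} \cdot \frac{1}{4841934} = - \frac{29686}{47689} + \left(-8\right) 1464 \cdot \frac{1}{2096} \cdot \frac{1}{4841934} = - \frac{29686}{47689} - \frac{122}{105715559} = - \frac{3138277902532}{5041469293151}$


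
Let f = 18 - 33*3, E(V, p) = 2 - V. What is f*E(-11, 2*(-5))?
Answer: -1053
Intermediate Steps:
f = -81 (f = 18 - 99 = -81)
f*E(-11, 2*(-5)) = -81*(2 - 1*(-11)) = -81*(2 + 11) = -81*13 = -1053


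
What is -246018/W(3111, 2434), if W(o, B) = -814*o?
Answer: 41003/422059 ≈ 0.097150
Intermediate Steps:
-246018/W(3111, 2434) = -246018/((-814*3111)) = -246018/(-2532354) = -246018*(-1/2532354) = 41003/422059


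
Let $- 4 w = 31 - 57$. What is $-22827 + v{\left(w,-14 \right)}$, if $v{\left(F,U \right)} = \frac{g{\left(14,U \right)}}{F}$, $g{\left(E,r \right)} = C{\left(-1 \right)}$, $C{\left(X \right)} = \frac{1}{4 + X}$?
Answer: $- \frac{890251}{39} \approx -22827.0$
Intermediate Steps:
$w = \frac{13}{2}$ ($w = - \frac{31 - 57}{4} = \left(- \frac{1}{4}\right) \left(-26\right) = \frac{13}{2} \approx 6.5$)
$g{\left(E,r \right)} = \frac{1}{3}$ ($g{\left(E,r \right)} = \frac{1}{4 - 1} = \frac{1}{3}$)
$v{\left(F,U \right)} = \frac{1}{3 F}$
$-22827 + v{\left(w,-14 \right)} = -22827 + \frac{1}{3 \cdot \frac{13}{2}} = -22827 + \frac{1}{3} \cdot \frac{2}{13} = -22827 + \frac{2}{39} = - \frac{890251}{39}$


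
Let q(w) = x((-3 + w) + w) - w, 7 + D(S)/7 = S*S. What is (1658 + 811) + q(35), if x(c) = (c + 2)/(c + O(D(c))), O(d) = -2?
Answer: 158279/65 ≈ 2435.1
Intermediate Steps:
D(S) = -49 + 7*S**2 (D(S) = -49 + 7*(S*S) = -49 + 7*S**2)
x(c) = (2 + c)/(-2 + c) (x(c) = (c + 2)/(c - 2) = (2 + c)/(-2 + c))
q(w) = -w + (-1 + 2*w)/(-5 + 2*w) (q(w) = (2 + ((-3 + w) + w))/(-2 + ((-3 + w) + w)) - w = (2 + (-3 + 2*w))/(-2 + (-3 + 2*w)) - w = (-1 + 2*w)/(-5 + 2*w) - w = -w + (-1 + 2*w)/(-5 + 2*w))
(1658 + 811) + q(35) = (1658 + 811) + (-1 - 2*35**2 + 7*35)/(-5 + 2*35) = 2469 + (-1 - 2*1225 + 245)/(-5 + 70) = 2469 + (-1 - 2450 + 245)/65 = 2469 + (1/65)*(-2206) = 2469 - 2206/65 = 158279/65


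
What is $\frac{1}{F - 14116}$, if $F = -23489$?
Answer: $- \frac{1}{37605} \approx -2.6592 \cdot 10^{-5}$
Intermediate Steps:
$\frac{1}{F - 14116} = \frac{1}{-23489 - 14116} = \frac{1}{-37605} = - \frac{1}{37605}$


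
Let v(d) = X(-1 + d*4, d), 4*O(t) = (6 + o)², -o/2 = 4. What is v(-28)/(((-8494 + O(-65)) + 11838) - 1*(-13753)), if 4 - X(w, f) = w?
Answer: 117/17098 ≈ 0.0068429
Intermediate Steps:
o = -8 (o = -2*4 = -8)
O(t) = 1 (O(t) = (6 - 8)²/4 = (¼)*(-2)² = (¼)*4 = 1)
X(w, f) = 4 - w
v(d) = 5 - 4*d (v(d) = 4 - (-1 + d*4) = 4 - (-1 + 4*d) = 4 + (1 - 4*d) = 5 - 4*d)
v(-28)/(((-8494 + O(-65)) + 11838) - 1*(-13753)) = (5 - 4*(-28))/(((-8494 + 1) + 11838) - 1*(-13753)) = (5 + 112)/((-8493 + 11838) + 13753) = 117/(3345 + 13753) = 117/17098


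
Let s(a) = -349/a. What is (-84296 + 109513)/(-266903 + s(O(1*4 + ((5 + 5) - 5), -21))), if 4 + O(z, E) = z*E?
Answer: -4866881/51511930 ≈ -0.094481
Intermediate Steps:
O(z, E) = -4 + E*z (O(z, E) = -4 + z*E = -4 + E*z)
(-84296 + 109513)/(-266903 + s(O(1*4 + ((5 + 5) - 5), -21))) = (-84296 + 109513)/(-266903 - 349/(-4 - 21*(1*4 + ((5 + 5) - 5)))) = 25217/(-266903 - 349/(-4 - 21*(4 + (10 - 5)))) = 25217/(-266903 - 349/(-4 - 21*(4 + 5))) = 25217/(-266903 - 349/(-4 - 21*9)) = 25217/(-266903 - 349/(-4 - 189)) = 25217/(-266903 - 349/(-193)) = 25217/(-266903 - 349*(-1/193)) = 25217/(-266903 + 349/193) = 25217/(-51511930/193) = 25217*(-193/51511930) = -4866881/51511930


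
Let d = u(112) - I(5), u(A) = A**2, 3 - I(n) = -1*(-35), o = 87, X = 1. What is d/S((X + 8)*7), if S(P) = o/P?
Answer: 264096/29 ≈ 9106.8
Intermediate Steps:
I(n) = -32 (I(n) = 3 - (-1)*(-35) = 3 - 1*35 = 3 - 35 = -32)
S(P) = 87/P
d = 12576 (d = 112**2 - 1*(-32) = 12544 + 32 = 12576)
d/S((X + 8)*7) = 12576/((87/(((1 + 8)*7)))) = 12576/((87/((9*7)))) = 12576/((87/63)) = 12576/((87*(1/63))) = 12576/(29/21) = 12576*(21/29) = 264096/29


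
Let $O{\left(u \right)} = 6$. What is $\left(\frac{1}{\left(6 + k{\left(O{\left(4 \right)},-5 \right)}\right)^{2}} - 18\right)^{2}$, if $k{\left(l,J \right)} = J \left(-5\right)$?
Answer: $\frac{299186209}{923521} \approx 323.96$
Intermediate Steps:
$k{\left(l,J \right)} = - 5 J$
$\left(\frac{1}{\left(6 + k{\left(O{\left(4 \right)},-5 \right)}\right)^{2}} - 18\right)^{2} = \left(\frac{1}{\left(6 - -25\right)^{2}} - 18\right)^{2} = \left(\frac{1}{\left(6 + 25\right)^{2}} - 18\right)^{2} = \left(\frac{1}{31^{2}} - 18\right)^{2} = \left(\frac{1}{961} - 18\right)^{2} = \left(- \frac{17297}{961}\right)^{2} = \frac{299186209}{923521}$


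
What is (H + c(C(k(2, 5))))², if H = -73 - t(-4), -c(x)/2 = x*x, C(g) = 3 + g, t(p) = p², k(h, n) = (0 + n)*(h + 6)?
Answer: 14341369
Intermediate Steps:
k(h, n) = n*(6 + h)
c(x) = -2*x² (c(x) = -2*x*x = -2*x²)
H = -89 (H = -73 - 1*(-4)² = -73 - 1*16 = -73 - 16 = -89)
(H + c(C(k(2, 5))))² = (-89 - 2*(3 + 5*(6 + 2))²)² = (-89 - 2*(3 + 5*8)²)² = (-89 - 2*(3 + 40)²)² = (-89 - 2*43²)² = (-89 - 2*1849)² = (-89 - 3698)² = (-3787)² = 14341369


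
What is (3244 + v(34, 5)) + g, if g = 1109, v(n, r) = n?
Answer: 4387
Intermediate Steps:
(3244 + v(34, 5)) + g = (3244 + 34) + 1109 = 3278 + 1109 = 4387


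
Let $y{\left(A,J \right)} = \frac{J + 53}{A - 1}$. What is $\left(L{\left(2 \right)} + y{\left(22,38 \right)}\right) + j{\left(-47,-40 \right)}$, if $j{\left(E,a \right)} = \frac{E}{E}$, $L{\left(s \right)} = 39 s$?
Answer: $\frac{250}{3} \approx 83.333$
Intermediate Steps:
$j{\left(E,a \right)} = 1$
$y{\left(A,J \right)} = \frac{53 + J}{-1 + A}$
$\left(L{\left(2 \right)} + y{\left(22,38 \right)}\right) + j{\left(-47,-40 \right)} = \left(39 \cdot 2 + \frac{53 + 38}{-1 + 22}\right) + 1 = \left(78 + \frac{1}{21} \cdot 91\right) + 1 = \left(78 + \frac{13}{3}\right) + 1 = \frac{247}{3} + 1 = \frac{250}{3}$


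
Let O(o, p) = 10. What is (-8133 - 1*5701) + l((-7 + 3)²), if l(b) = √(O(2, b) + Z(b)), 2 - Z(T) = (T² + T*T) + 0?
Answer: -13834 + 10*I*√5 ≈ -13834.0 + 22.361*I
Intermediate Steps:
Z(T) = 2 - 2*T² (Z(T) = 2 - ((T² + T*T) + 0) = 2 - ((T² + T²) + 0) = 2 - (2*T² + 0) = 2 - 2*T²)
l(b) = √(12 - 2*b²) (l(b) = √(10 + (2 - 2*b²)) = √(12 - 2*b²))
(-8133 - 1*5701) + l((-7 + 3)²) = (-8133 - 1*5701) + √(12 - 2*(-7 + 3)⁴) = (-8133 - 5701) + √(12 - 2*((-4)²)²) = -13834 + √(12 - 2*16²) = -13834 + √(12 - 2*256) = -13834 + √(12 - 512) = -13834 + √(-500) = -13834 + 10*I*√5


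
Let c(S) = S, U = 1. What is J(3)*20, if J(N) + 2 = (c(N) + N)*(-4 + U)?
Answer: -400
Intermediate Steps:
J(N) = -2 - 6*N (J(N) = -2 + (N + N)*(-4 + 1) = -2 + (2*N)*(-3) = -2 - 6*N)
J(3)*20 = (-2 - 6*3)*20 = (-2 - 18)*20 = -20*20 = -400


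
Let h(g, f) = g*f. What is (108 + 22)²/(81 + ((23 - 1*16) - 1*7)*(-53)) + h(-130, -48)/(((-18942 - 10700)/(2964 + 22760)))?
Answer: -6250494380/1200501 ≈ -5206.6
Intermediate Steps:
h(g, f) = f*g
(108 + 22)²/(81 + ((23 - 1*16) - 1*7)*(-53)) + h(-130, -48)/(((-18942 - 10700)/(2964 + 22760))) = (108 + 22)²/(81 + ((23 - 1*16) - 1*7)*(-53)) + (-48*(-130))/(((-18942 - 10700)/(2964 + 22760))) = 130²/(81 + ((23 - 16) - 7)*(-53)) + 6240/((-29642/25724)) = 16900/(81 + (7 - 7)*(-53)) + 6240/((-29642*1/25724)) = 16900/(81 + 0*(-53)) + 6240/(-14821/12862) = 16900/(81 + 0) + 6240*(-12862/14821) = 16900/81 - 80258880/14821 = -6250494380/1200501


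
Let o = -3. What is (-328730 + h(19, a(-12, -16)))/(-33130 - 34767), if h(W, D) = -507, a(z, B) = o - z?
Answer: 329237/67897 ≈ 4.8491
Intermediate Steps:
a(z, B) = -3 - z
(-328730 + h(19, a(-12, -16)))/(-33130 - 34767) = (-328730 - 507)/(-33130 - 34767) = -329237/(-67897) = -329237*(-1/67897) = 329237/67897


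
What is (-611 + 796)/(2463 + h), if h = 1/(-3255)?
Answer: 602175/8017064 ≈ 0.075112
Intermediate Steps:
h = -1/3255 ≈ -0.00030722
(-611 + 796)/(2463 + h) = (-611 + 796)/(2463 - 1/3255) = 185/(8017064/3255) = 185*(3255/8017064) = 602175/8017064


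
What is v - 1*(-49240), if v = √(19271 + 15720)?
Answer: 49240 + √34991 ≈ 49427.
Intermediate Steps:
v = √34991 ≈ 187.06
v - 1*(-49240) = √34991 - 1*(-49240) = √34991 + 49240 = 49240 + √34991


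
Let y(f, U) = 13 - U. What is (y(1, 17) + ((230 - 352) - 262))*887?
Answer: -344156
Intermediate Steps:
(y(1, 17) + ((230 - 352) - 262))*887 = ((13 - 1*17) + ((230 - 352) - 262))*887 = ((13 - 17) + (-122 - 262))*887 = (-4 - 384)*887 = -388*887 = -344156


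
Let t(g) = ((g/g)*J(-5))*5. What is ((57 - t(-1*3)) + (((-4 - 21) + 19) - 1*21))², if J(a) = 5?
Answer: 25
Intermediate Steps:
t(g) = 25 (t(g) = ((g/g)*5)*5 = (1*5)*5 = 5*5 = 25)
((57 - t(-1*3)) + (((-4 - 21) + 19) - 1*21))² = ((57 - 1*25) + (((-4 - 21) + 19) - 1*21))² = ((57 - 25) + ((-25 + 19) - 21))² = (32 + (-6 - 21))² = (32 - 27)² = 5² = 25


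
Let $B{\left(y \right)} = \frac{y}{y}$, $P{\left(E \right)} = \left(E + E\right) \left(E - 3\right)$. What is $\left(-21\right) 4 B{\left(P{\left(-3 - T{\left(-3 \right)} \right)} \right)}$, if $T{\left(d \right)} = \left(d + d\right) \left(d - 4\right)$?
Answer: $-84$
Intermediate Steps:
$T{\left(d \right)} = 2 d \left(-4 + d\right)$
$P{\left(E \right)} = 2 E \left(-3 + E\right)$
$B{\left(y \right)} = 1$
$\left(-21\right) 4 B{\left(P{\left(-3 - T{\left(-3 \right)} \right)} \right)} = \left(-21\right) 4 \cdot 1 = \left(-84\right) 1 = -84$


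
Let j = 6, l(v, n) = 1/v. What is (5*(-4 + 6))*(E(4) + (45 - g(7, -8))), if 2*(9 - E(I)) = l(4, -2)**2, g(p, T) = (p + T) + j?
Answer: 7835/16 ≈ 489.69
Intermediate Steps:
l(v, n) = 1/v
g(p, T) = 6 + T + p (g(p, T) = (p + T) + 6 = (T + p) + 6 = 6 + T + p)
E(I) = 287/32 (E(I) = 9 - (1/4)**2/2 = 9 - 1/2*1/16 = 9 - 1/32 = 287/32)
(5*(-4 + 6))*(E(4) + (45 - g(7, -8))) = (5*(-4 + 6))*(287/32 + (45 - (6 - 8 + 7))) = (5*2)*(287/32 + (45 - 1*5)) = 10*(287/32 + (45 - 5)) = 10*(287/32 + 40) = 10*(1567/32) = 7835/16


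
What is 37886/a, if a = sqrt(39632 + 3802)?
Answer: 997*sqrt(4826)/381 ≈ 181.79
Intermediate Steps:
a = 3*sqrt(4826) (a = sqrt(43434) = 3*sqrt(4826) ≈ 208.41)
37886/a = 37886/((3*sqrt(4826))) = 37886*(sqrt(4826)/14478) = 997*sqrt(4826)/381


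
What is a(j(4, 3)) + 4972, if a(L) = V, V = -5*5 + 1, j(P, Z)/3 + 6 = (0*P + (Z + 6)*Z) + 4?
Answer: 4948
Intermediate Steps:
j(P, Z) = -6 + 3*Z*(6 + Z) (j(P, Z) = -18 + 3*((0*P + (Z + 6)*Z) + 4) = -18 + 3*((0 + (6 + Z)*Z) + 4) = -18 + 3*((0 + Z*(6 + Z)) + 4) = -18 + 3*(Z*(6 + Z) + 4) = -18 + 3*(4 + Z*(6 + Z)) = -18 + (12 + 3*Z*(6 + Z)) = -6 + 3*Z*(6 + Z))
V = -24 (V = -25 + 1 = -24)
a(L) = -24
a(j(4, 3)) + 4972 = -24 + 4972 = 4948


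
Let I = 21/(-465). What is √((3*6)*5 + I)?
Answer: √2161165/155 ≈ 9.4845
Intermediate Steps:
I = -7/155 (I = 21*(-1/465) = -7/155 ≈ -0.045161)
√((3*6)*5 + I) = √((3*6)*5 - 7/155) = √(18*5 - 7/155) = √(90 - 7/155) = √(13943/155) = √2161165/155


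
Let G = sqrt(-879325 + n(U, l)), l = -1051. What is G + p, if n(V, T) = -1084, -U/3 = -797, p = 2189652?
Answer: 2189652 + I*sqrt(880409) ≈ 2.1897e+6 + 938.3*I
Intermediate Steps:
U = 2391 (U = -3*(-797) = 2391)
G = I*sqrt(880409) (G = sqrt(-879325 - 1084) = sqrt(-880409) = I*sqrt(880409) ≈ 938.3*I)
G + p = I*sqrt(880409) + 2189652 = 2189652 + I*sqrt(880409)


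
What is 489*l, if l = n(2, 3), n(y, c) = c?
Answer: 1467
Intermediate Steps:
l = 3
489*l = 489*3 = 1467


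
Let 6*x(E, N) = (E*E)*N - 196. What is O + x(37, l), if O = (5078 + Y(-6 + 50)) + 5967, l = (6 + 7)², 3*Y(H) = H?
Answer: 297523/6 ≈ 49587.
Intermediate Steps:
Y(H) = H/3
l = 169 (l = 13² = 169)
x(E, N) = -98/3 + N*E²/6 (x(E, N) = ((E*E)*N - 196)/6 = (E²*N - 196)/6 = (N*E² - 196)/6 = (-196 + N*E²)/6 = -98/3 + N*E²/6)
O = 33179/3 (O = (5078 + (-6 + 50)/3) + 5967 = (5078 + (⅓)*44) + 5967 = (5078 + 44/3) + 5967 = 15278/3 + 5967 = 33179/3 ≈ 11060.)
O + x(37, l) = 33179/3 + (-98/3 + (⅙)*169*37²) = 33179/3 + (-98/3 + (⅙)*169*1369) = 33179/3 + (-98/3 + 231361/6) = 33179/3 + 77055/2 = 297523/6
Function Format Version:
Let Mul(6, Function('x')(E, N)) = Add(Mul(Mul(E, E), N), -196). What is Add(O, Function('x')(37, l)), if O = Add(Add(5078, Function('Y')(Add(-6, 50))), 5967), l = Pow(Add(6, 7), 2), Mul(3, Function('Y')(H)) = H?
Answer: Rational(297523, 6) ≈ 49587.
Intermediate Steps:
Function('Y')(H) = Mul(Rational(1, 3), H)
l = 169 (l = Pow(13, 2) = 169)
Function('x')(E, N) = Add(Rational(-98, 3), Mul(Rational(1, 6), N, Pow(E, 2))) (Function('x')(E, N) = Mul(Rational(1, 6), Add(Mul(Mul(E, E), N), -196)) = Mul(Rational(1, 6), Add(Mul(Pow(E, 2), N), -196)) = Mul(Rational(1, 6), Add(Mul(N, Pow(E, 2)), -196)) = Mul(Rational(1, 6), Add(-196, Mul(N, Pow(E, 2)))) = Add(Rational(-98, 3), Mul(Rational(1, 6), N, Pow(E, 2))))
O = Rational(33179, 3) (O = Add(Add(5078, Mul(Rational(1, 3), Add(-6, 50))), 5967) = Add(Add(5078, Mul(Rational(1, 3), 44)), 5967) = Add(Add(5078, Rational(44, 3)), 5967) = Add(Rational(15278, 3), 5967) = Rational(33179, 3) ≈ 11060.)
Add(O, Function('x')(37, l)) = Add(Rational(33179, 3), Add(Rational(-98, 3), Mul(Rational(1, 6), 169, Pow(37, 2)))) = Add(Rational(33179, 3), Add(Rational(-98, 3), Mul(Rational(1, 6), 169, 1369))) = Add(Rational(33179, 3), Add(Rational(-98, 3), Rational(231361, 6))) = Add(Rational(33179, 3), Rational(77055, 2)) = Rational(297523, 6)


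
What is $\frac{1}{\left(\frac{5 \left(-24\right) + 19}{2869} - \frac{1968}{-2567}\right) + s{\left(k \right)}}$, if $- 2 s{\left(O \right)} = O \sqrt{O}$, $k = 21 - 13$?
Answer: $- \frac{1739976775}{303214402087} - \frac{19030444232 \sqrt{2}}{303214402087} \approx -0.094498$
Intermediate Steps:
$k = 8$ ($k = 21 - 13 = 8$)
$s{\left(O \right)} = - \frac{O^{\frac{3}{2}}}{2}$ ($s{\left(O \right)} = - \frac{O \sqrt{O}}{2} = - \frac{O^{\frac{3}{2}}}{2}$)
$\frac{1}{\left(\frac{5 \left(-24\right) + 19}{2869} - \frac{1968}{-2567}\right) + s{\left(k \right)}} = \frac{1}{\left(\frac{5 \left(-24\right) + 19}{2869} - \frac{1968}{-2567}\right) - \frac{8^{\frac{3}{2}}}{2}} = \frac{1}{\left(\left(-120 + 19\right) \frac{1}{2869} - - \frac{1968}{2567}\right) - \frac{16 \sqrt{2}}{2}} = \frac{1}{\left(\left(-101\right) \frac{1}{2869} + \frac{1968}{2567}\right) - 8 \sqrt{2}} = \frac{1}{\left(- \frac{101}{2869} + \frac{1968}{2567}\right) - 8 \sqrt{2}} = \frac{1}{\frac{35675}{48773} - 8 \sqrt{2}}$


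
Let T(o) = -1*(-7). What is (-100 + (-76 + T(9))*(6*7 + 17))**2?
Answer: 17397241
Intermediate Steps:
T(o) = 7
(-100 + (-76 + T(9))*(6*7 + 17))**2 = (-100 + (-76 + 7)*(6*7 + 17))**2 = (-100 - 69*(42 + 17))**2 = (-100 - 69*59)**2 = (-100 - 4071)**2 = (-4171)**2 = 17397241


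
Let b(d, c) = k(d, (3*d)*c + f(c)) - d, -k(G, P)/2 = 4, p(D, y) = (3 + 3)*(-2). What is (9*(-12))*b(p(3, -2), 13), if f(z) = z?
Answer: -432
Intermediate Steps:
p(D, y) = -12 (p(D, y) = 6*(-2) = -12)
k(G, P) = -8 (k(G, P) = -2*4 = -8)
b(d, c) = -8 - d
(9*(-12))*b(p(3, -2), 13) = (9*(-12))*(-8 - 1*(-12)) = -108*(-8 + 12) = -108*4 = -432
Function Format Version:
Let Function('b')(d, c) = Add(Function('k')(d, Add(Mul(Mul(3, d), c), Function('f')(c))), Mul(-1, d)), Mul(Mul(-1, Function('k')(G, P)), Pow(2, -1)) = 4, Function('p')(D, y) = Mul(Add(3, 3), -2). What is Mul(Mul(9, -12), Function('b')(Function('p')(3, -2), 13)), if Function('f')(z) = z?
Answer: -432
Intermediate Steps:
Function('p')(D, y) = -12 (Function('p')(D, y) = Mul(6, -2) = -12)
Function('k')(G, P) = -8 (Function('k')(G, P) = Mul(-2, 4) = -8)
Function('b')(d, c) = Add(-8, Mul(-1, d))
Mul(Mul(9, -12), Function('b')(Function('p')(3, -2), 13)) = Mul(Mul(9, -12), Add(-8, Mul(-1, -12))) = Mul(-108, Add(-8, 12)) = Mul(-108, 4) = -432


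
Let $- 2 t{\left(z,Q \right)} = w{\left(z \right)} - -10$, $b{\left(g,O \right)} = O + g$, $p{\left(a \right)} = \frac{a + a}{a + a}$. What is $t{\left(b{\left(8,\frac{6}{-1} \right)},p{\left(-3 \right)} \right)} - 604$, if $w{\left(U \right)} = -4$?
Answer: $-607$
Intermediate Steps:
$p{\left(a \right)} = 1$ ($p{\left(a \right)} = \frac{2 a}{2 a} = 2 a \frac{1}{2 a} = 1$)
$t{\left(z,Q \right)} = -3$ ($t{\left(z,Q \right)} = - \frac{-4 - -10}{2} = - \frac{-4 + 10}{2} = \left(- \frac{1}{2}\right) 6 = -3$)
$t{\left(b{\left(8,\frac{6}{-1} \right)},p{\left(-3 \right)} \right)} - 604 = -3 - 604 = -607$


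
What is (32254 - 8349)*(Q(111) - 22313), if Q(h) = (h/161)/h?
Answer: -12268018680/23 ≈ -5.3339e+8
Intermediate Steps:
Q(h) = 1/161 (Q(h) = (h*(1/161))/h = (h/161)/h = 1/161)
(32254 - 8349)*(Q(111) - 22313) = (32254 - 8349)*(1/161 - 22313) = 23905*(-3592392/161) = -12268018680/23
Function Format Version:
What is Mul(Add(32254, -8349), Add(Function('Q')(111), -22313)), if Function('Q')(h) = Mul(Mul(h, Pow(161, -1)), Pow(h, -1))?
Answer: Rational(-12268018680, 23) ≈ -5.3339e+8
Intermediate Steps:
Function('Q')(h) = Rational(1, 161) (Function('Q')(h) = Mul(Mul(h, Rational(1, 161)), Pow(h, -1)) = Mul(Mul(Rational(1, 161), h), Pow(h, -1)) = Rational(1, 161))
Mul(Add(32254, -8349), Add(Function('Q')(111), -22313)) = Mul(Add(32254, -8349), Add(Rational(1, 161), -22313)) = Mul(23905, Rational(-3592392, 161)) = Rational(-12268018680, 23)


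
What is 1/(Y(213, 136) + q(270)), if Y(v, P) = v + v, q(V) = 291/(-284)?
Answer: 284/120693 ≈ 0.0023531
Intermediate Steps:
q(V) = -291/284 (q(V) = 291*(-1/284) = -291/284)
Y(v, P) = 2*v
1/(Y(213, 136) + q(270)) = 1/(2*213 - 291/284) = 1/(426 - 291/284) = 1/(120693/284) = 284/120693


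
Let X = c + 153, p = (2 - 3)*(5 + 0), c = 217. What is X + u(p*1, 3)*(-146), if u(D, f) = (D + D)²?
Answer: -14230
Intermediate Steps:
p = -5 (p = -1*5 = -5)
X = 370 (X = 217 + 153 = 370)
u(D, f) = 4*D² (u(D, f) = (2*D)² = 4*D²)
X + u(p*1, 3)*(-146) = 370 + (4*(-5*1)²)*(-146) = 370 + (4*(-5)²)*(-146) = 370 + (4*25)*(-146) = 370 + 100*(-146) = 370 - 14600 = -14230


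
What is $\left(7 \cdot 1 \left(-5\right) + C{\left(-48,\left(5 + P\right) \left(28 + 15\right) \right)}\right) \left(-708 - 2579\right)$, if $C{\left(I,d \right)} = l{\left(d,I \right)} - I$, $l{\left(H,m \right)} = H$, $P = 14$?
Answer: $-2728210$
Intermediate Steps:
$C{\left(I,d \right)} = d - I$
$\left(7 \cdot 1 \left(-5\right) + C{\left(-48,\left(5 + P\right) \left(28 + 15\right) \right)}\right) \left(-708 - 2579\right) = \left(7 \cdot 1 \left(-5\right) - \left(-48 - \left(5 + 14\right) \left(28 + 15\right)\right)\right) \left(-708 - 2579\right) = \left(7 \left(-5\right) + \left(19 \cdot 43 + 48\right)\right) \left(-3287\right) = \left(-35 + \left(817 + 48\right)\right) \left(-3287\right) = \left(-35 + 865\right) \left(-3287\right) = 830 \left(-3287\right) = -2728210$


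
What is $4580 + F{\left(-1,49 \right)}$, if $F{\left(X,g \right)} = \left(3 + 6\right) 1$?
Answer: $4589$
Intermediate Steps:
$F{\left(X,g \right)} = 9$ ($F{\left(X,g \right)} = 9 \cdot 1 = 9$)
$4580 + F{\left(-1,49 \right)} = 4580 + 9 = 4589$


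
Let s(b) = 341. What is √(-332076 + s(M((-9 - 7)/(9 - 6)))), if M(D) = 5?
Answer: I*√331735 ≈ 575.96*I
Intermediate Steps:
√(-332076 + s(M((-9 - 7)/(9 - 6)))) = √(-332076 + 341) = √(-331735) = I*√331735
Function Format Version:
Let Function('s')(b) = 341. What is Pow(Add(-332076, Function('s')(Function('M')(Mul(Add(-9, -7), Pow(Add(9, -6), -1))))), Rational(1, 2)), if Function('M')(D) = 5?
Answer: Mul(I, Pow(331735, Rational(1, 2))) ≈ Mul(575.96, I)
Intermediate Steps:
Pow(Add(-332076, Function('s')(Function('M')(Mul(Add(-9, -7), Pow(Add(9, -6), -1))))), Rational(1, 2)) = Pow(Add(-332076, 341), Rational(1, 2)) = Pow(-331735, Rational(1, 2)) = Mul(I, Pow(331735, Rational(1, 2)))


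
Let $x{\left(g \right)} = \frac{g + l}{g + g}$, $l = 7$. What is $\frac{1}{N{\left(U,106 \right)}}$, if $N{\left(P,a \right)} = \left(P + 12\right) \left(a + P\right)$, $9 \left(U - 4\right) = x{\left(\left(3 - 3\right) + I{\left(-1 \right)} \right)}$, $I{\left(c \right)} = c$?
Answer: $\frac{9}{15463} \approx 0.00058203$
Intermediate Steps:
$x{\left(g \right)} = \frac{7 + g}{2 g}$ ($x{\left(g \right)} = \frac{g + 7}{g + g} = \frac{7 + g}{2 g}$)
$U = \frac{11}{3}$ ($U = 4 + \frac{\frac{1}{2} \frac{1}{\left(3 - 3\right) - 1} \left(7 + \left(\left(3 - 3\right) - 1\right)\right)}{9} = 4 + \frac{\frac{1}{2} \frac{1}{0 - 1} \left(7 + \left(0 - 1\right)\right)}{9} = 4 + \frac{\frac{1}{2} \frac{1}{-1} \left(7 - 1\right)}{9} = 4 + \frac{\frac{1}{2} \left(-1\right) 6}{9} = 4 + \frac{1}{9} \left(-3\right) = 4 - \frac{1}{3} = \frac{11}{3} \approx 3.6667$)
$N{\left(P,a \right)} = \left(12 + P\right) \left(P + a\right)$
$\frac{1}{N{\left(U,106 \right)}} = \frac{1}{\left(\frac{11}{3}\right)^{2} + 12 \cdot \frac{11}{3} + 12 \cdot 106 + \frac{11}{3} \cdot 106} = \frac{1}{\frac{121}{9} + 44 + 1272 + \frac{1166}{3}} = \frac{1}{\frac{15463}{9}} = \frac{9}{15463}$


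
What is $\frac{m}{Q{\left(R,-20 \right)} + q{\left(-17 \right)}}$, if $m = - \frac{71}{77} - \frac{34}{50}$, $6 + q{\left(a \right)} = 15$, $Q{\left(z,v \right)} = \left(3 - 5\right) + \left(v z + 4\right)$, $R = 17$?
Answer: $\frac{3084}{633325} \approx 0.0048695$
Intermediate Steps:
$Q{\left(z,v \right)} = 2 + v z$ ($Q{\left(z,v \right)} = -2 + \left(4 + v z\right) = 2 + v z$)
$q{\left(a \right)} = 9$ ($q{\left(a \right)} = -6 + 15 = 9$)
$m = - \frac{3084}{1925}$ ($m = \left(-71\right) \frac{1}{77} - \frac{17}{25} = - \frac{71}{77} - \frac{17}{25} = - \frac{3084}{1925} \approx -1.6021$)
$\frac{m}{Q{\left(R,-20 \right)} + q{\left(-17 \right)}} = - \frac{3084}{1925 \left(\left(2 - 340\right) + 9\right)} = - \frac{3084}{1925 \left(-338 + 9\right)} = - \frac{3084}{1925 \left(-329\right)} = \left(- \frac{3084}{1925}\right) \left(- \frac{1}{329}\right) = \frac{3084}{633325}$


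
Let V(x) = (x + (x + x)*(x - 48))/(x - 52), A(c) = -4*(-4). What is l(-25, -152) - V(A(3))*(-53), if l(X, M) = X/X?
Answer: 1485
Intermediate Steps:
A(c) = 16
V(x) = (x + 2*x*(-48 + x))/(-52 + x) (V(x) = (x + (2*x)*(-48 + x))/(-52 + x) = (x + 2*x*(-48 + x))/(-52 + x))
l(X, M) = 1
l(-25, -152) - V(A(3))*(-53) = 1 - 16*(-95 + 2*16)/(-52 + 16)*(-53) = 1 - 16*(-95 + 32)/(-36)*(-53) = 1 - 16*(-1/36)*(-63)*(-53) = 1 - 28*(-53) = 1 - 1*(-1484) = 1 + 1484 = 1485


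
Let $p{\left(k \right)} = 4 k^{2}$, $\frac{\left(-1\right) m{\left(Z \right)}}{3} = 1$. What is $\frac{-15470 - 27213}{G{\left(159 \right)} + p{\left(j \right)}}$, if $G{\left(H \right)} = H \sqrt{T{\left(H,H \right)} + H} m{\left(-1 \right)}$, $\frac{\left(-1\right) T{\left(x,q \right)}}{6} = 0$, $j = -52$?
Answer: $- \frac{461659328}{80808745} - \frac{20359791 \sqrt{159}}{80808745} \approx -8.89$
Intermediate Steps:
$m{\left(Z \right)} = -3$ ($m{\left(Z \right)} = \left(-3\right) 1 = -3$)
$T{\left(x,q \right)} = 0$ ($T{\left(x,q \right)} = \left(-6\right) 0 = 0$)
$G{\left(H \right)} = - 3 H^{\frac{3}{2}}$ ($G{\left(H \right)} = H \sqrt{0 + H} \left(-3\right) = H \sqrt{H} \left(-3\right) = H^{\frac{3}{2}} \left(-3\right) = - 3 H^{\frac{3}{2}}$)
$\frac{-15470 - 27213}{G{\left(159 \right)} + p{\left(j \right)}} = \frac{-15470 - 27213}{- 3 \cdot 159^{\frac{3}{2}} + 4 \left(-52\right)^{2}} = - \frac{42683}{- 3 \cdot 159 \sqrt{159} + 4 \cdot 2704} = - \frac{42683}{- 477 \sqrt{159} + 10816} = - \frac{42683}{10816 - 477 \sqrt{159}}$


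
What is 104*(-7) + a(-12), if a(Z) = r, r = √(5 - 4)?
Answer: -727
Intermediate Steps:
r = 1 (r = √1 = 1)
a(Z) = 1
104*(-7) + a(-12) = 104*(-7) + 1 = -728 + 1 = -727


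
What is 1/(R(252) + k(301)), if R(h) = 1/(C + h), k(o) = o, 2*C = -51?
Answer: 453/136355 ≈ 0.0033222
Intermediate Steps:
C = -51/2 (C = (½)*(-51) = -51/2 ≈ -25.500)
R(h) = 1/(-51/2 + h)
1/(R(252) + k(301)) = 1/(2/(-51 + 2*252) + 301) = 1/(2/(-51 + 504) + 301) = 1/(2/453 + 301) = 1/(136355/453) = 453/136355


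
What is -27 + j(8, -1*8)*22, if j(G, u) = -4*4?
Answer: -379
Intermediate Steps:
j(G, u) = -16
-27 + j(8, -1*8)*22 = -27 - 16*22 = -27 - 352 = -379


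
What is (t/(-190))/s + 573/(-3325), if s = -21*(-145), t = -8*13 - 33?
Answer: -19913/115710 ≈ -0.17209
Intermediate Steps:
t = -137 (t = -104 - 33 = -137)
s = 3045
(t/(-190))/s + 573/(-3325) = -137/(-190)/3045 + 573/(-3325) = -137*(-1/190)*(1/3045) + 573*(-1/3325) = (137/190)*(1/3045) - 573/3325 = 137/578550 - 573/3325 = -19913/115710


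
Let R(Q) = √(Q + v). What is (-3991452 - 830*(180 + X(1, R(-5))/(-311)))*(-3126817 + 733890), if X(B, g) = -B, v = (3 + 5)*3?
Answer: 3081625274362454/311 ≈ 9.9088e+12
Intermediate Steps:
v = 24 (v = 8*3 = 24)
R(Q) = √(24 + Q) (R(Q) = √(Q + 24) = √(24 + Q))
(-3991452 - 830*(180 + X(1, R(-5))/(-311)))*(-3126817 + 733890) = (-3991452 - 830*(180 - 1*1/(-311)))*(-3126817 + 733890) = (-3991452 - 830*(180 - 1*(-1/311)))*(-2392927) = (-3991452 - 830*(180 + 1/311))*(-2392927) = (-3991452 - 830*55981/311)*(-2392927) = (-3991452 - 46464230/311)*(-2392927) = -1287805802/311*(-2392927) = 3081625274362454/311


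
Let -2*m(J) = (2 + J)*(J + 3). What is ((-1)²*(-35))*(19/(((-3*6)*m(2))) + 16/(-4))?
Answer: 4907/36 ≈ 136.31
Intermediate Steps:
m(J) = -(2 + J)*(3 + J)/2 (m(J) = -(2 + J)*(J + 3)/2 = -(2 + J)*(3 + J)/2)
((-1)²*(-35))*(19/(((-3*6)*m(2))) + 16/(-4)) = ((-1)²*(-35))*(19/(((-3*6)*(-3 - 5/2*2 - ½*2²))) + 16/(-4)) = (1*(-35))*(19/((-18*(-3 - 5 - ½*4))) + 16*(-¼)) = -35*(19/((-18*(-3 - 5 - 2))) - 4) = -35*(19/((-18*(-10))) - 4) = -35*(19/180 - 4) = -35*(-701/180) = 4907/36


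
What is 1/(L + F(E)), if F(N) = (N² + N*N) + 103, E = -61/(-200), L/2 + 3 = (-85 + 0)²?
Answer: 20000/290943721 ≈ 6.8742e-5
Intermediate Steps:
L = 14444 (L = -6 + 2*(-85 + 0)² = -6 + 2*(-85)² = -6 + 2*7225 = -6 + 14450 = 14444)
E = 61/200 (E = -61*(-1/200) = 61/200 ≈ 0.30500)
F(N) = 103 + 2*N² (F(N) = (N² + N²) + 103 = 2*N² + 103 = 103 + 2*N²)
1/(L + F(E)) = 1/(14444 + (103 + 2*(61/200)²)) = 1/(14444 + (103 + 2*(3721/40000))) = 1/(14444 + (103 + 3721/20000)) = 1/(14444 + 2063721/20000) = 1/(290943721/20000) = 20000/290943721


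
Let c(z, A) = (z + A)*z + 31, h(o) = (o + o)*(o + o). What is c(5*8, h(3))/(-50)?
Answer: -3071/50 ≈ -61.420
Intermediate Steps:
h(o) = 4*o² (h(o) = (2*o)*(2*o) = 4*o²)
c(z, A) = 31 + z*(A + z) (c(z, A) = (A + z)*z + 31 = z*(A + z) + 31 = 31 + z*(A + z))
c(5*8, h(3))/(-50) = (31 + (5*8)² + (4*3²)*(5*8))/(-50) = (31 + 40² + (4*9)*40)*(-1/50) = (31 + 1600 + 36*40)*(-1/50) = (31 + 1600 + 1440)*(-1/50) = 3071*(-1/50) = -3071/50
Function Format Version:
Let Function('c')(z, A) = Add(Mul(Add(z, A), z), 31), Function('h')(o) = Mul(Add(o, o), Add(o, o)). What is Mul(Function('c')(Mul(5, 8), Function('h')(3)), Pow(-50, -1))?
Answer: Rational(-3071, 50) ≈ -61.420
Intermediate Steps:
Function('h')(o) = Mul(4, Pow(o, 2)) (Function('h')(o) = Mul(Mul(2, o), Mul(2, o)) = Mul(4, Pow(o, 2)))
Function('c')(z, A) = Add(31, Mul(z, Add(A, z))) (Function('c')(z, A) = Add(Mul(Add(A, z), z), 31) = Add(Mul(z, Add(A, z)), 31) = Add(31, Mul(z, Add(A, z))))
Mul(Function('c')(Mul(5, 8), Function('h')(3)), Pow(-50, -1)) = Mul(Add(31, Pow(Mul(5, 8), 2), Mul(Mul(4, Pow(3, 2)), Mul(5, 8))), Pow(-50, -1)) = Mul(Add(31, Pow(40, 2), Mul(Mul(4, 9), 40)), Rational(-1, 50)) = Mul(Add(31, 1600, Mul(36, 40)), Rational(-1, 50)) = Mul(Add(31, 1600, 1440), Rational(-1, 50)) = Mul(3071, Rational(-1, 50)) = Rational(-3071, 50)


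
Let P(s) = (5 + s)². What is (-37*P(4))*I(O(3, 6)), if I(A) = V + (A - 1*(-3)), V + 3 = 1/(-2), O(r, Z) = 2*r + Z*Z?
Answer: -248751/2 ≈ -1.2438e+5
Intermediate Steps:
O(r, Z) = Z² + 2*r (O(r, Z) = 2*r + Z² = Z² + 2*r)
V = -7/2 (V = -3 + 1/(-2) = -3 - ½ = -7/2 ≈ -3.5000)
I(A) = -½ + A (I(A) = -7/2 + (A - 1*(-3)) = -7/2 + (A + 3) = -7/2 + (3 + A) = -½ + A)
(-37*P(4))*I(O(3, 6)) = (-37*(5 + 4)²)*(-½ + (6² + 2*3)) = (-37*9²)*(-½ + (36 + 6)) = (-37*81)*(-½ + 42) = -2997*83/2 = -248751/2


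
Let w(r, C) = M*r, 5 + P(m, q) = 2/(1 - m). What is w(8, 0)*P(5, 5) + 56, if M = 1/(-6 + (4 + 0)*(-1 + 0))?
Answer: 302/5 ≈ 60.400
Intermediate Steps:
M = -⅒ (M = 1/(-6 + 4*(-1)) = 1/(-6 - 4) = 1/(-10) = -⅒ ≈ -0.10000)
P(m, q) = -5 + 2/(1 - m)
w(r, C) = -r/10
w(8, 0)*P(5, 5) + 56 = (-⅒*8)*((3 - 5*5)/(-1 + 5)) + 56 = -4*(3 - 25)/(5*4) + 56 = -(-22)/5 + 56 = -⅘*(-11/2) + 56 = 22/5 + 56 = 302/5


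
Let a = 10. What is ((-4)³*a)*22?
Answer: -14080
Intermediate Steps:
((-4)³*a)*22 = ((-4)³*10)*22 = -64*10*22 = -640*22 = -14080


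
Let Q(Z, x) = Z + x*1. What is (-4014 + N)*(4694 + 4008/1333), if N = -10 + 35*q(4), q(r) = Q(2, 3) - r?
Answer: -24975567790/1333 ≈ -1.8736e+7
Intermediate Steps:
Q(Z, x) = Z + x
q(r) = 5 - r (q(r) = (2 + 3) - r = 5 - r)
N = 25 (N = -10 + 35*(5 - 1*4) = -10 + 35*(5 - 4) = -10 + 35*1 = -10 + 35 = 25)
(-4014 + N)*(4694 + 4008/1333) = (-4014 + 25)*(4694 + 4008/1333) = -3989*(4694 + 4008*(1/1333)) = -3989*(4694 + 4008/1333) = -3989*6261110/1333 = -24975567790/1333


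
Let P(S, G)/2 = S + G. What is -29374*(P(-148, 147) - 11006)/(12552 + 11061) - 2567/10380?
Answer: 372922435821/27233660 ≈ 13693.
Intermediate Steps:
P(S, G) = 2*G + 2*S (P(S, G) = 2*(S + G) = 2*(G + S) = 2*G + 2*S)
-29374*(P(-148, 147) - 11006)/(12552 + 11061) - 2567/10380 = -29374*((2*147 + 2*(-148)) - 11006)/(12552 + 11061) - 2567/10380 = -29374/(23613/((294 - 296) - 11006)) - 2567*1/10380 = -29374/(23613/(-2 - 11006)) - 2567/10380 = -29374/(23613/(-11008)) - 2567/10380 = -29374/(23613*(-1/11008)) - 2567/10380 = -29374/(-23613/11008) - 2567/10380 = -29374*(-11008/23613) - 2567/10380 = 323348992/23613 - 2567/10380 = 372922435821/27233660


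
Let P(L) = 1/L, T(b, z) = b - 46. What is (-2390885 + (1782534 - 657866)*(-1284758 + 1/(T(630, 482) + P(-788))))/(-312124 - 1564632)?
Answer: 664943137041936355/863666220396 ≈ 7.6991e+5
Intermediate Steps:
T(b, z) = -46 + b
(-2390885 + (1782534 - 657866)*(-1284758 + 1/(T(630, 482) + P(-788))))/(-312124 - 1564632) = (-2390885 + (1782534 - 657866)*(-1284758 + 1/((-46 + 630) + 1/(-788))))/(-312124 - 1564632) = (-2390885 + 1124668*(-1284758 + 1/(584 - 1/788)))/(-1876756) = (-2390885 + 1124668*(-1284758 + 1/(460191/788)))*(-1/1876756) = (-2390885 + 1124668*(-1284758 + 788/460191))*(-1/1876756) = (-2390885 + 1124668*(-591234067990/460191))*(-1/1876756) = (-2390885 - 664942036778177320/460191)*(-1/1876756) = -664943137041936355/460191*(-1/1876756) = 664943137041936355/863666220396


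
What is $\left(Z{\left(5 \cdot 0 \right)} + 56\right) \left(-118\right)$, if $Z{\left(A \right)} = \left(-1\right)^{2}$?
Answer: $-6726$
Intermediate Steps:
$Z{\left(A \right)} = 1$
$\left(Z{\left(5 \cdot 0 \right)} + 56\right) \left(-118\right) = \left(1 + 56\right) \left(-118\right) = 57 \left(-118\right) = -6726$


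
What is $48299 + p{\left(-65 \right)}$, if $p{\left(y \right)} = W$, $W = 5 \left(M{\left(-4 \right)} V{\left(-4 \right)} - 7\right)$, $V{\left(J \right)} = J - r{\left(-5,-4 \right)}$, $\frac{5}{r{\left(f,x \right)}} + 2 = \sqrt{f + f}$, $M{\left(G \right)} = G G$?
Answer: $\frac{336008}{7} + \frac{200 i \sqrt{10}}{7} \approx 48001.0 + 90.351 i$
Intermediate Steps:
$M{\left(G \right)} = G^{2}$
$r{\left(f,x \right)} = \frac{5}{-2 + \sqrt{2} \sqrt{f}}$ ($r{\left(f,x \right)} = \frac{5}{-2 + \sqrt{f + f}} = \frac{5}{-2 + \sqrt{2 f}} = \frac{5}{-2 + \sqrt{2} \sqrt{f}}$)
$V{\left(J \right)} = J - \frac{5}{-2 + i \sqrt{10}}$ ($V{\left(J \right)} = J - \frac{5}{-2 + \sqrt{2} \sqrt{-5}} = J - \frac{5}{-2 + \sqrt{2} i \sqrt{5}} = J - \frac{5}{-2 + i \sqrt{10}}$)
$W = - \frac{2085}{7} + \frac{200 i \sqrt{10}}{7}$ ($W = 5 \left(\left(-4\right)^{2} \left(\frac{5}{7} - 4 + \frac{5 i \sqrt{10}}{14}\right) - 7\right) = 5 \left(16 \left(- \frac{23}{7} + \frac{5 i \sqrt{10}}{14}\right) - 7\right) = 5 \left(\left(- \frac{368}{7} + \frac{40 i \sqrt{10}}{7}\right) - 7\right) = 5 \left(- \frac{417}{7} + \frac{40 i \sqrt{10}}{7}\right) = - \frac{2085}{7} + \frac{200 i \sqrt{10}}{7} \approx -297.86 + 90.351 i$)
$p{\left(y \right)} = - \frac{2085}{7} + \frac{200 i \sqrt{10}}{7}$
$48299 + p{\left(-65 \right)} = 48299 - \left(\frac{2085}{7} - \frac{200 i \sqrt{10}}{7}\right) = \frac{336008}{7} + \frac{200 i \sqrt{10}}{7}$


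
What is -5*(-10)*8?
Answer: 400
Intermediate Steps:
-5*(-10)*8 = 50*8 = 400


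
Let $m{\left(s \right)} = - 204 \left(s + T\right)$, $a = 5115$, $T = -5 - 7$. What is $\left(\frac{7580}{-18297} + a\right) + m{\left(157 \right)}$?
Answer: $- \frac{447643685}{18297} \approx -24465.0$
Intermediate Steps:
$T = -12$ ($T = -5 - 7 = -12$)
$m{\left(s \right)} = 2448 - 204 s$ ($m{\left(s \right)} = - 204 \left(s - 12\right) = - 204 \left(-12 + s\right) = 2448 - 204 s$)
$\left(\frac{7580}{-18297} + a\right) + m{\left(157 \right)} = \left(\frac{7580}{-18297} + 5115\right) + \left(2448 - 32028\right) = \left(7580 \left(- \frac{1}{18297}\right) + 5115\right) + \left(2448 - 32028\right) = \left(- \frac{7580}{18297} + 5115\right) - 29580 = \frac{93581575}{18297} - 29580 = - \frac{447643685}{18297}$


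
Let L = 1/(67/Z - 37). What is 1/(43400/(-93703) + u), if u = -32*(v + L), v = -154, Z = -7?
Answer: 15273589/75271667128 ≈ 0.00020291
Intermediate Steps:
L = -7/326 (L = 1/(67/(-7) - 37) = 1/(67*(-⅐) - 37) = 1/(-67/7 - 37) = 1/(-326/7) = -7/326 ≈ -0.021472)
u = 803376/163 (u = -32*(-154 - 7/326) = -32*(-50211/326) = 803376/163 ≈ 4928.7)
1/(43400/(-93703) + u) = 1/(43400/(-93703) + 803376/163) = 1/(43400*(-1/93703) + 803376/163) = 1/(-43400/93703 + 803376/163) = 1/(75271667128/15273589) = 15273589/75271667128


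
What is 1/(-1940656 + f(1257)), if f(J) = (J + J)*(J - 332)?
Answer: 1/384794 ≈ 2.5988e-6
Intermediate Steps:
f(J) = 2*J*(-332 + J) (f(J) = (2*J)*(-332 + J) = 2*J*(-332 + J))
1/(-1940656 + f(1257)) = 1/(-1940656 + 2*1257*(-332 + 1257)) = 1/(-1940656 + 2*1257*925) = 1/(-1940656 + 2325450) = 1/384794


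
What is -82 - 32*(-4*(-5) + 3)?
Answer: -818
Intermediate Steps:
-82 - 32*(-4*(-5) + 3) = -82 - 32*(20 + 3) = -82 - 32*23 = -82 - 736 = -818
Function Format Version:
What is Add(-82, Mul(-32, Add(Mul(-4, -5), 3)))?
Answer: -818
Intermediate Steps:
Add(-82, Mul(-32, Add(Mul(-4, -5), 3))) = Add(-82, Mul(-32, Add(20, 3))) = Add(-82, Mul(-32, 23)) = Add(-82, -736) = -818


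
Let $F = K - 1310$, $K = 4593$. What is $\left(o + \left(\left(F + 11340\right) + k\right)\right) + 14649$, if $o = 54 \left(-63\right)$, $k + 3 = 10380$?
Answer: $36247$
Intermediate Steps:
$F = 3283$ ($F = 4593 - 1310 = 3283$)
$k = 10377$ ($k = -3 + 10380 = 10377$)
$o = -3402$
$\left(o + \left(\left(F + 11340\right) + k\right)\right) + 14649 = \left(-3402 + \left(\left(3283 + 11340\right) + 10377\right)\right) + 14649 = \left(-3402 + \left(14623 + 10377\right)\right) + 14649 = \left(-3402 + 25000\right) + 14649 = 21598 + 14649 = 36247$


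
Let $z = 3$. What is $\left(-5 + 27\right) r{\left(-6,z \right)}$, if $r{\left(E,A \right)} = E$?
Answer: $-132$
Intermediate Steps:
$\left(-5 + 27\right) r{\left(-6,z \right)} = \left(-5 + 27\right) \left(-6\right) = 22 \left(-6\right) = -132$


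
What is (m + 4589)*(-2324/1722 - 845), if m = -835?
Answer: -390795154/123 ≈ -3.1772e+6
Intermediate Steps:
(m + 4589)*(-2324/1722 - 845) = (-835 + 4589)*(-2324/1722 - 845) = 3754*(-2324*1/1722 - 845) = 3754*(-166/123 - 845) = 3754*(-104101/123) = -390795154/123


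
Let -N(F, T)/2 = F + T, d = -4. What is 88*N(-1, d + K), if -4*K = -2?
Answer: 792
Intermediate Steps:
K = ½ (K = -¼*(-2) = ½ ≈ 0.50000)
N(F, T) = -2*F - 2*T (N(F, T) = -2*(F + T) = -2*F - 2*T)
88*N(-1, d + K) = 88*(-2*(-1) - 2*(-4 + ½)) = 88*(2 - 2*(-7/2)) = 88*(2 + 7) = 88*9 = 792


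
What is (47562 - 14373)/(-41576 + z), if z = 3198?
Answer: -33189/38378 ≈ -0.86479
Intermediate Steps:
(47562 - 14373)/(-41576 + z) = (47562 - 14373)/(-41576 + 3198) = 33189/(-38378) = 33189*(-1/38378) = -33189/38378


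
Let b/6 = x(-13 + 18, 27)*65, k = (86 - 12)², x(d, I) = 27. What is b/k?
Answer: 5265/2738 ≈ 1.9229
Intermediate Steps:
k = 5476 (k = 74² = 5476)
b = 10530 (b = 6*(27*65) = 6*1755 = 10530)
b/k = 10530/5476 = 10530*(1/5476) = 5265/2738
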